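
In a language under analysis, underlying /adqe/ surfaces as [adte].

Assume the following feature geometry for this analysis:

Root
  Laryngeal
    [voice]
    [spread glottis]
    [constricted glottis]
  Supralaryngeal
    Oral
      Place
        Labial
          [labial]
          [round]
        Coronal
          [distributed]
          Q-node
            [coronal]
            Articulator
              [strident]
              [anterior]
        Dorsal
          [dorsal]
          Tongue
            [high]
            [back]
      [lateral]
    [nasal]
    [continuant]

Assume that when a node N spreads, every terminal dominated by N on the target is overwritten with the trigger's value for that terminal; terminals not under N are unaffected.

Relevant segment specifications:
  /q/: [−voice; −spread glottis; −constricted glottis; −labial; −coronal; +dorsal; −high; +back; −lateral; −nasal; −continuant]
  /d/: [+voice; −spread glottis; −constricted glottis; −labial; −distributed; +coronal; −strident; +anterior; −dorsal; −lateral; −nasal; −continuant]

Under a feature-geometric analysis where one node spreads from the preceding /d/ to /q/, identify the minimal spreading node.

Place

The alternation /q/ → [t] changes [coronal], [anterior], [distributed], [strident], [dorsal], [high], [back] and nothing else.
The smallest constituent containing every changed terminal is Place — each of its daughters lacks at least one of the affected features.
If Place spreads, every terminal under it takes /d/'s value, producing [t] as observed.
[voice], a feature on which the two segments disagree outside Place, is unchanged — nothing dominating it spread, and Place is the minimal sufficient constituent.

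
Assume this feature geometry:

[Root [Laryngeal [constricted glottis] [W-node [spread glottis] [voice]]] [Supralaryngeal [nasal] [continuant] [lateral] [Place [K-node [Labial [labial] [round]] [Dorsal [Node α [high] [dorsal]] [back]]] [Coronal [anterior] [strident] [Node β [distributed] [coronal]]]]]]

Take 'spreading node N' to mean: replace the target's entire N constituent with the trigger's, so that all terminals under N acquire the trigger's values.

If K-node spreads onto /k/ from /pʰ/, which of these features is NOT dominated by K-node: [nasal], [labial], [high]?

[nasal]

K-node dominates exactly [labial], [round], [high], [dorsal], [back].
Spreading K-node replaces [labial], [high] with the trigger's values, since each sits inside the K-node constituent.
But [nasal] is a dependent of Supralaryngeal, outside K-node; it is therefore untouched by the spreading.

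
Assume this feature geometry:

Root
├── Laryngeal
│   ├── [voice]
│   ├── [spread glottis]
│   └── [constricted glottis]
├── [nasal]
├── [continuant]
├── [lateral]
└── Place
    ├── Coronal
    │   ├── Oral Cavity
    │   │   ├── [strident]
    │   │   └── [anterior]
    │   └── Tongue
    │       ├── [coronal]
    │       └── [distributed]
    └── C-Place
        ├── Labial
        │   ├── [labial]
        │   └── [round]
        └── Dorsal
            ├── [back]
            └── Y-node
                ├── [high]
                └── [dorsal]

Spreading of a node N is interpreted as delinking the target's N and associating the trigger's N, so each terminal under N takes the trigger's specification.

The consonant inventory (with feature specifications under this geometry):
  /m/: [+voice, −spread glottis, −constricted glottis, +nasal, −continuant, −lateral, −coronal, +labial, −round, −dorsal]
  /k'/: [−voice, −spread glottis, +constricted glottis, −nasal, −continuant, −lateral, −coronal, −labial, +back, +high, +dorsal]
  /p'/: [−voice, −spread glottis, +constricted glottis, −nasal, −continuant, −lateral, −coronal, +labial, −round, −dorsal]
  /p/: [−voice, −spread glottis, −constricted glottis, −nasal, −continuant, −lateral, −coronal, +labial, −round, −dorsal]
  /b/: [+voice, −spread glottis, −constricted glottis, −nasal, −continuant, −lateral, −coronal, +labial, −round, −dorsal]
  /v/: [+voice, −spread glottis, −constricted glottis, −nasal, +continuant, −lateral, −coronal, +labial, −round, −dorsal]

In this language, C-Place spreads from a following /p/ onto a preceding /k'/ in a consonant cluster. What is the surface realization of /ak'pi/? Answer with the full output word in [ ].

C-Place immediately or transitively dominates [labial], [round], [back], [high], [dorsal].
The target acquires /p/'s values for everything under C-Place — [+labial], [−round], [−dorsal] — while keeping its own [voice], [spread glottis], [constricted glottis], ….
This feature bundle is that of [p'], so /ak'pi/ surfaces as [ap'pi].

[ap'pi]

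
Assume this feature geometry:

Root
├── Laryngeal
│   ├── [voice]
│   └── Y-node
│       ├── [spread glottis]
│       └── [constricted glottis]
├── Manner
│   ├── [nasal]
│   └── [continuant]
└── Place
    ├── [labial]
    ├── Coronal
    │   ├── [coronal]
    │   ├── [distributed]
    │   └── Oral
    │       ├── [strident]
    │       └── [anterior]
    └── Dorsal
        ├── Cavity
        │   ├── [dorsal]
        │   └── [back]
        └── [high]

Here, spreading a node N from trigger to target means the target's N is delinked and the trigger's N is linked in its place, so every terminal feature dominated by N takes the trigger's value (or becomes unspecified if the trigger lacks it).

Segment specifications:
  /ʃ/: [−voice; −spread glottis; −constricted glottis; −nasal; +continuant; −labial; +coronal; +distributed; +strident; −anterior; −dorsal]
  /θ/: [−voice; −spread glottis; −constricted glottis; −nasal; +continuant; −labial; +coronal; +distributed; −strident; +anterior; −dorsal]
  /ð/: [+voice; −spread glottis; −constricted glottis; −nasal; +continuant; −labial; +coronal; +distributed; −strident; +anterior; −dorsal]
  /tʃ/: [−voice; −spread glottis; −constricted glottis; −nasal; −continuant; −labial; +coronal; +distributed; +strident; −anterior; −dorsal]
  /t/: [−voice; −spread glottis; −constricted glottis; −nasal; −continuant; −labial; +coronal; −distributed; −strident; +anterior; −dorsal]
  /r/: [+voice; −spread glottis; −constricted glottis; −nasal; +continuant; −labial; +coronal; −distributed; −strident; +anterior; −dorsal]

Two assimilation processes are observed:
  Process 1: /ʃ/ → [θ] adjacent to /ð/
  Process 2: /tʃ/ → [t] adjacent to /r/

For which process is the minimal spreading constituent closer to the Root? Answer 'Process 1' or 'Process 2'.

Process 1: the features that change are [anterior], [strident]; the minimal node is Oral (depth 3).
In Process 2, [anterior], [distributed], [strident] change, so the minimal spreading node is Coronal at depth 2.
Coronal is closer to Root than Oral, so Process 2 spreads the higher node.

Process 2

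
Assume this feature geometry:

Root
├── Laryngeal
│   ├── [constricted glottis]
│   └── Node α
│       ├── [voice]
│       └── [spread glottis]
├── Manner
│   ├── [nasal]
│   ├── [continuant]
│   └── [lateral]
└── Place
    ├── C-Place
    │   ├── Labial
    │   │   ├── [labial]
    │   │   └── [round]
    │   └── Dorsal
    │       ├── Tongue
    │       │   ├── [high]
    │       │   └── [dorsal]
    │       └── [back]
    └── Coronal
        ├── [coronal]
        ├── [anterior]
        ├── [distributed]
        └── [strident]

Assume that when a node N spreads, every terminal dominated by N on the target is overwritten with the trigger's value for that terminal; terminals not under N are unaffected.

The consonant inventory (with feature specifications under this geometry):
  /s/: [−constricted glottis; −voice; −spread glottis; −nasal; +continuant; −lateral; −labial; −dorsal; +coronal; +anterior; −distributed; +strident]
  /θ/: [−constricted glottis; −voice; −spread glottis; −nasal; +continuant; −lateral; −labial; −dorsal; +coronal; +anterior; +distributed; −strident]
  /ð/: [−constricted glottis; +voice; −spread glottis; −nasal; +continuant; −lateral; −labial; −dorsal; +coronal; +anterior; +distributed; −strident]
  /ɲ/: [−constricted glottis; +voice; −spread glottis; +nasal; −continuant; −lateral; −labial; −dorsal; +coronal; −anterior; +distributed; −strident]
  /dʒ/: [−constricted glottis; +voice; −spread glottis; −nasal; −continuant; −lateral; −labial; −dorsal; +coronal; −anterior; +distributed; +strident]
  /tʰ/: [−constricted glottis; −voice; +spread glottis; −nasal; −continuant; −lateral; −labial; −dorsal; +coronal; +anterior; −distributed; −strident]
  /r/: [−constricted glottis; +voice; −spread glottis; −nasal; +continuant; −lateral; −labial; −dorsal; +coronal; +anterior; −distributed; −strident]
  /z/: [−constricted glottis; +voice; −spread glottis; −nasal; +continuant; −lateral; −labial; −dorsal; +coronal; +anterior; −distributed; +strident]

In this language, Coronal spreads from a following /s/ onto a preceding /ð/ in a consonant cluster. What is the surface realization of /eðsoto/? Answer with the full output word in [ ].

[ezsoto]

Terminals under Coronal in this geometry: [coronal], [anterior], [distributed], [strident].
The target acquires /s/'s values for everything under Coronal — [+coronal], [+anterior], [−distributed], [+strident] — while keeping its own [constricted glottis], [voice], [spread glottis], ….
Among the inventory, only /z/ has exactly this specification, giving the surface form [ezsoto].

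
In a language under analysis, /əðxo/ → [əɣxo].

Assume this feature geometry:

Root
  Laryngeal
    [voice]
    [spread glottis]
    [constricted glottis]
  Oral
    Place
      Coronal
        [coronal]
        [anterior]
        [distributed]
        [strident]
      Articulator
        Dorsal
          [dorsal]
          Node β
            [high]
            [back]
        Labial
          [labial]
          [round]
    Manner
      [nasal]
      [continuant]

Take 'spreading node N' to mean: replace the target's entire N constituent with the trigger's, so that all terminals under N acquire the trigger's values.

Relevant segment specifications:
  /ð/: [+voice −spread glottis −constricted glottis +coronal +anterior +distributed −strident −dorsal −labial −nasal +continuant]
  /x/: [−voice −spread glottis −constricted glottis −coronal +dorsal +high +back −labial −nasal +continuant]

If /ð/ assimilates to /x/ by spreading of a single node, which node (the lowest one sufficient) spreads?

Place

Comparing /ð/ with its surface form [ɣ], the features that change are [coronal], [anterior], [distributed], [strident], [dorsal], [high], [back].
These terminals are all dominated by Place, and no proper subconstituent of Place covers them all; Place is their lowest common ancestor.
Delinking /ð/'s Place and associating /x/'s Place gives precisely the feature bundle of [ɣ].
[voice], a feature on which the two segments disagree outside Place, is unchanged — nothing dominating it spread, and Place is the minimal sufficient constituent.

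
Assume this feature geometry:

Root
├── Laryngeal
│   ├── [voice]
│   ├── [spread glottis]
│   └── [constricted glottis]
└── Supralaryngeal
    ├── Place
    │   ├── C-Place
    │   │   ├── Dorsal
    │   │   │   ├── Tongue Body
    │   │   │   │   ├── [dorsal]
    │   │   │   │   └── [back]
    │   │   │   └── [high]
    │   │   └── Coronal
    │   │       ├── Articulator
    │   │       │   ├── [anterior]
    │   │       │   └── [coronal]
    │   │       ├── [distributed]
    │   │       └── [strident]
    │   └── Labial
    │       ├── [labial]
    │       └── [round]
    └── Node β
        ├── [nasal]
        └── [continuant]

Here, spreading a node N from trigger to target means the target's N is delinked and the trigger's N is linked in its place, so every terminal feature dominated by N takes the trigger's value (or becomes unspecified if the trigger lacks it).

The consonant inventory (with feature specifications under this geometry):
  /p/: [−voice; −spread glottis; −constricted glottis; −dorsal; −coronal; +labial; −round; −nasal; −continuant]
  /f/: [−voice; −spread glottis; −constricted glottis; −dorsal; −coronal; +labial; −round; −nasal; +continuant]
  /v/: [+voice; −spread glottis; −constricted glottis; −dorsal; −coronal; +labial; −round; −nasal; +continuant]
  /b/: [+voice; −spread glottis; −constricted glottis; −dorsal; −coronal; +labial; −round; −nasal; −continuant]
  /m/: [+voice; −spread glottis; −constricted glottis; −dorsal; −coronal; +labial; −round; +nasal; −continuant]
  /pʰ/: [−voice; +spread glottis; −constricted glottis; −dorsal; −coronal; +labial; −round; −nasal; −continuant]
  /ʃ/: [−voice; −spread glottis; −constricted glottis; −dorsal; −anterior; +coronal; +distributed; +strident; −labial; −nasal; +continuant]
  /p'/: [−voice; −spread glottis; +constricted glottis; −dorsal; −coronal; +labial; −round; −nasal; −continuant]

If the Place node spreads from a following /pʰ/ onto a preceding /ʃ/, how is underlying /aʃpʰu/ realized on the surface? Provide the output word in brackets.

[afpʰu]

The Place node dominates the terminals [dorsal], [back], [high], [anterior], [coronal], [distributed], [strident], [labial], [round].
After delinking /ʃ/'s Place and linking /pʰ/'s, the affected terminals become [−dorsal], [−coronal], [+labial], [−round]; [voice], [spread glottis], [constricted glottis], … (outside Place) are retained from /ʃ/.
The resulting bundle matches /f/ in the inventory; substituting it for /ʃ/ gives [afpʰu].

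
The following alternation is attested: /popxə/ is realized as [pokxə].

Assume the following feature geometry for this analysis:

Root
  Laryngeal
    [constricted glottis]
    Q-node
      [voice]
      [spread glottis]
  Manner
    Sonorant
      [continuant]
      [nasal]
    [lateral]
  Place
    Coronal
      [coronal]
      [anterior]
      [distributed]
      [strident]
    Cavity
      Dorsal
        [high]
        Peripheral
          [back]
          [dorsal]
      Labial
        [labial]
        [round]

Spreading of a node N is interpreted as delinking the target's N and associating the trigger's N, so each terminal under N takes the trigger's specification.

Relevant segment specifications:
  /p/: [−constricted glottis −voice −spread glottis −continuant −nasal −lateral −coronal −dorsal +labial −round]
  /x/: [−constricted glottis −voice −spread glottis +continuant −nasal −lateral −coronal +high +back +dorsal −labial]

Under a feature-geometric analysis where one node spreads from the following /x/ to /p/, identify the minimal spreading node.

The alternation /p/ → [k] changes [labial], [round], [dorsal], [high], [back] and nothing else.
The smallest constituent containing every changed terminal is Cavity — each of its daughters lacks at least one of the affected features.
Spreading Cavity from /x/ overwrites each of those terminals with /x/'s values, yielding exactly [k].
[continuant], a feature on which the two segments disagree outside Cavity, is unchanged — nothing dominating it spread, and Cavity is the minimal sufficient constituent.

Cavity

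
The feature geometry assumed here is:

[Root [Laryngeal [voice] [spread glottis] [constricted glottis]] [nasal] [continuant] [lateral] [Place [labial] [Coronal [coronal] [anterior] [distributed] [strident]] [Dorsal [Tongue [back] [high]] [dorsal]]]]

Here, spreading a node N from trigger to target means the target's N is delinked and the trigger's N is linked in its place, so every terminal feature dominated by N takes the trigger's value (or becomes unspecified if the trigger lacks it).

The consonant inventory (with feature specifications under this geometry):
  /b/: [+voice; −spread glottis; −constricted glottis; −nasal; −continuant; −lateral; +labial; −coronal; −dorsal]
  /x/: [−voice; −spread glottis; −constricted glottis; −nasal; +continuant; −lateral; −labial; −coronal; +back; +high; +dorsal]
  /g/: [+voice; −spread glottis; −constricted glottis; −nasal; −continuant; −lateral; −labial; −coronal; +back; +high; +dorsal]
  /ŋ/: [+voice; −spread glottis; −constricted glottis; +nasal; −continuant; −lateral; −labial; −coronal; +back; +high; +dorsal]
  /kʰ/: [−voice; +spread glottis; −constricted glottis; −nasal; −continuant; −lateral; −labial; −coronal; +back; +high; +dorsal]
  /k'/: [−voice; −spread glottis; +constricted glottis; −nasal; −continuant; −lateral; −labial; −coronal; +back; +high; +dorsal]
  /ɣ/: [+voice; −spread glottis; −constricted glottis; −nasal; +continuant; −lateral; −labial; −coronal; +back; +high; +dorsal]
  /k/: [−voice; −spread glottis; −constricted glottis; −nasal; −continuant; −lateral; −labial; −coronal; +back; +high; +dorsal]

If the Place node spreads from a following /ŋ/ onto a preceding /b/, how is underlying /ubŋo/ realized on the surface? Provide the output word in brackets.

Terminals under Place in this geometry: [labial], [coronal], [anterior], [distributed], [strident], [back], [high], [dorsal].
Spreading Place from /ŋ/ onto /b/ replaces those values with /ŋ/'s: [−labial], [−coronal], [+back], [+high], [+dorsal]. Features outside Place ([voice], [spread glottis], [constricted glottis], …) stay as in /b/.
This feature bundle is that of [g], so /ubŋo/ surfaces as [ugŋo].

[ugŋo]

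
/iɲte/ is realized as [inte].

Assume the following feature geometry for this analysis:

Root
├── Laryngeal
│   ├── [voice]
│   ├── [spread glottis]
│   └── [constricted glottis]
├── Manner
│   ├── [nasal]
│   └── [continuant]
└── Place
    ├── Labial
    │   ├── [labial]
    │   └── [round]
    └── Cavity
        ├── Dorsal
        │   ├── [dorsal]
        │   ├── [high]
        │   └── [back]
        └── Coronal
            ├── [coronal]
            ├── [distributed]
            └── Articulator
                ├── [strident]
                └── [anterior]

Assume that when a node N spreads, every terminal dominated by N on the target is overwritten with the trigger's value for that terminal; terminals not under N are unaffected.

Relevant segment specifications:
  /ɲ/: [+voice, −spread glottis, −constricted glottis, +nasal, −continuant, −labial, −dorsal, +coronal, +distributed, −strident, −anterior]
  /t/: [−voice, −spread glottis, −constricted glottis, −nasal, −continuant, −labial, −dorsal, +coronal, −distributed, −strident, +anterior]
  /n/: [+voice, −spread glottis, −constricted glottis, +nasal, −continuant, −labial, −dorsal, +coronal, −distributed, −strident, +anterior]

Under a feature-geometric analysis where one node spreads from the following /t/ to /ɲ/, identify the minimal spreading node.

Feature comparison: [anterior], [distributed] differ between /ɲ/ and [n]; the remaining terminals match.
These terminals are all dominated by Coronal, and no proper subconstituent of Coronal covers them all; Coronal is their lowest common ancestor.
Delinking /ɲ/'s Coronal and associating /t/'s Coronal gives precisely the feature bundle of [n].
[nasal], [voice] stay as in /ɲ/ although /t/ differs there, so no node dominating them spread; among the remaining candidates Coronal is the lowest that derives the output.

Coronal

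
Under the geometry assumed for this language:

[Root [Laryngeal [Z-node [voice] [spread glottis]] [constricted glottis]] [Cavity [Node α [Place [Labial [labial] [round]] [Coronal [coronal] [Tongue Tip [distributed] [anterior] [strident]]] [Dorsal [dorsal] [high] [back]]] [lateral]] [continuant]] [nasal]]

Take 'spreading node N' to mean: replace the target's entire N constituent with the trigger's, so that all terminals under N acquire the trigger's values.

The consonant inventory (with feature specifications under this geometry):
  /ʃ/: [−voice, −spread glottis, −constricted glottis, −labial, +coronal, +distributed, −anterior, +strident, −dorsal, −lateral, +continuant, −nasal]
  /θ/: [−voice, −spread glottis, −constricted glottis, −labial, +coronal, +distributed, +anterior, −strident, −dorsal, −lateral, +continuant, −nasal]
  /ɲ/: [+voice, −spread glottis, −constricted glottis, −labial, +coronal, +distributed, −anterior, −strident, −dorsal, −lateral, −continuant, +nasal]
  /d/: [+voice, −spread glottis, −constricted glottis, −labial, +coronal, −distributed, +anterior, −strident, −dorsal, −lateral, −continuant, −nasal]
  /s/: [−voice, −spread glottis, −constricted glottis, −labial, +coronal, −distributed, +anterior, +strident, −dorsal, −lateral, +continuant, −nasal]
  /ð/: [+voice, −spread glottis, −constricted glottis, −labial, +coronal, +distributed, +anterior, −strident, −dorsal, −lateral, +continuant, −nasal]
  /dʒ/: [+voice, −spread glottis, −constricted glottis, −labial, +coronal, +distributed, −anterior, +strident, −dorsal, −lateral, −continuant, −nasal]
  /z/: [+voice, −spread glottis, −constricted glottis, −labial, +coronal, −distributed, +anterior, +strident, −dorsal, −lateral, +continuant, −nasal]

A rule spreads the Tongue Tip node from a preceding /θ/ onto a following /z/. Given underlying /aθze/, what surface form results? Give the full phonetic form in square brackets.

The Tongue Tip node dominates the terminals [distributed], [anterior], [strident].
Spreading Tongue Tip from /θ/ onto /z/ replaces those values with /θ/'s: [+distributed], [+anterior], [−strident]. Features outside Tongue Tip ([voice], [spread glottis], [constricted glottis], …) stay as in /z/.
This feature bundle is that of [ð], so /aθze/ surfaces as [aθðe].

[aθðe]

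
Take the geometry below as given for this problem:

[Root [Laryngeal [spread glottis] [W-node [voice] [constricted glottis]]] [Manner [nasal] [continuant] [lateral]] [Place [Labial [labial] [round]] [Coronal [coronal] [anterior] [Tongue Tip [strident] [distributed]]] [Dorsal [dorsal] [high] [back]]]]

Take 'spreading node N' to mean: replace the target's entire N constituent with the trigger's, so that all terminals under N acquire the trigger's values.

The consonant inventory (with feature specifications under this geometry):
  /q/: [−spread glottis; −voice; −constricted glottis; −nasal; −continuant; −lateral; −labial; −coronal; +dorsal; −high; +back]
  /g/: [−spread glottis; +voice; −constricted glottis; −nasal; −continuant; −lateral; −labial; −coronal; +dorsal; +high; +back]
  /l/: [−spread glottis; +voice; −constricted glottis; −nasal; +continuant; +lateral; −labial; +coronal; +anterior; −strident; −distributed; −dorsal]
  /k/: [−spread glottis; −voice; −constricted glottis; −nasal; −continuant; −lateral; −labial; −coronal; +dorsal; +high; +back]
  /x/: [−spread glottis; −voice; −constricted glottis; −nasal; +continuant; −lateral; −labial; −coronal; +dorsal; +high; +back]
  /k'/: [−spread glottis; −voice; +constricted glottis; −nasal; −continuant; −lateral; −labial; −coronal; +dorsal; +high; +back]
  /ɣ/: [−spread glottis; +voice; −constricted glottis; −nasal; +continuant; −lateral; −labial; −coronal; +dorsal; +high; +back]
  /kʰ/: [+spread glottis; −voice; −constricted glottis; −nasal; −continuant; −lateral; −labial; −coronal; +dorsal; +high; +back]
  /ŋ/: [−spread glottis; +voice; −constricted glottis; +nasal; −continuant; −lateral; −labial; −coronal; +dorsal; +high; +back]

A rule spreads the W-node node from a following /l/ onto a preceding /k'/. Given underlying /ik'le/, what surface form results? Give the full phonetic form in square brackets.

The W-node node dominates the terminals [voice], [constricted glottis].
After delinking /k'/'s W-node and linking /l/'s, the affected terminals become [+voice], [−constricted glottis]; [spread glottis], [nasal], [continuant], … (outside W-node) are retained from /k'/.
Among the inventory, only /g/ has exactly this specification, giving the surface form [igle].

[igle]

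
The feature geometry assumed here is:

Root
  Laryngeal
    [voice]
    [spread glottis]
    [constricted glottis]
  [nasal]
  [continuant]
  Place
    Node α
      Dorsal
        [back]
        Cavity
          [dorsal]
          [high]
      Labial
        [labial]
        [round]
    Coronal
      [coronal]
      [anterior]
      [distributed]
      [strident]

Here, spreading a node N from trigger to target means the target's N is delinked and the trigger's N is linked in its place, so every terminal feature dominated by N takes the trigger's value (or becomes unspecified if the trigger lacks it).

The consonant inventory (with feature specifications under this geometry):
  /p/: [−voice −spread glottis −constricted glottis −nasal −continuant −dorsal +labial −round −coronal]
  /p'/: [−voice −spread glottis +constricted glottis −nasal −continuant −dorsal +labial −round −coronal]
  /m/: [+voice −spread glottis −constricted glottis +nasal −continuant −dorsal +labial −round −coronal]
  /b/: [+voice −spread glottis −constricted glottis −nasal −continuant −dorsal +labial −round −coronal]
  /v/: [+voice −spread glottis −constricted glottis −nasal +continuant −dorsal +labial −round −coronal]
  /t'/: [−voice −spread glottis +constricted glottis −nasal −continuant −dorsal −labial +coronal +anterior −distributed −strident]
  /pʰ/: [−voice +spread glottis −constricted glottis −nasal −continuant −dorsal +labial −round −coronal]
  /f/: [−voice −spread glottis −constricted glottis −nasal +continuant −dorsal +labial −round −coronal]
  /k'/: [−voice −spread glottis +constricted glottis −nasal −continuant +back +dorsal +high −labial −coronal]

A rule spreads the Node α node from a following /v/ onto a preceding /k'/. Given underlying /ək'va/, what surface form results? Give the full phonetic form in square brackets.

[əp'va]

Terminals under Node α in this geometry: [back], [dorsal], [high], [labial], [round].
After delinking /k'/'s Node α and linking /v/'s, the affected terminals become [−dorsal], [+labial], [−round]; [voice], [spread glottis], [constricted glottis], … (outside Node α) are retained from /k'/.
This feature bundle is that of [p'], so /ək'va/ surfaces as [əp'va].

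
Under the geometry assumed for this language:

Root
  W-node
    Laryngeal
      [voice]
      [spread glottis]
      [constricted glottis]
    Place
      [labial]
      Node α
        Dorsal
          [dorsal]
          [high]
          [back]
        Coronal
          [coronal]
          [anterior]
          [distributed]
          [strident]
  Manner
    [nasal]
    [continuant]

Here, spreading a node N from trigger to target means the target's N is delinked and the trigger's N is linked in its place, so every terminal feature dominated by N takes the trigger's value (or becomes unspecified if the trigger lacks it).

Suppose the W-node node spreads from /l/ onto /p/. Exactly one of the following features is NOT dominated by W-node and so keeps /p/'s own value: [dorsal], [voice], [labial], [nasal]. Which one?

[nasal]

W-node dominates exactly [voice], [spread glottis], [constricted glottis], [labial], [dorsal], [high], [back], [coronal], [anterior], [distributed], [strident].
[voice], [dorsal], [labial] all lie under W-node, so they are overwritten when W-node spreads.
[nasal] is not within the W-node subtree (it hangs from Manner), so /p/'s [nasal] value survives.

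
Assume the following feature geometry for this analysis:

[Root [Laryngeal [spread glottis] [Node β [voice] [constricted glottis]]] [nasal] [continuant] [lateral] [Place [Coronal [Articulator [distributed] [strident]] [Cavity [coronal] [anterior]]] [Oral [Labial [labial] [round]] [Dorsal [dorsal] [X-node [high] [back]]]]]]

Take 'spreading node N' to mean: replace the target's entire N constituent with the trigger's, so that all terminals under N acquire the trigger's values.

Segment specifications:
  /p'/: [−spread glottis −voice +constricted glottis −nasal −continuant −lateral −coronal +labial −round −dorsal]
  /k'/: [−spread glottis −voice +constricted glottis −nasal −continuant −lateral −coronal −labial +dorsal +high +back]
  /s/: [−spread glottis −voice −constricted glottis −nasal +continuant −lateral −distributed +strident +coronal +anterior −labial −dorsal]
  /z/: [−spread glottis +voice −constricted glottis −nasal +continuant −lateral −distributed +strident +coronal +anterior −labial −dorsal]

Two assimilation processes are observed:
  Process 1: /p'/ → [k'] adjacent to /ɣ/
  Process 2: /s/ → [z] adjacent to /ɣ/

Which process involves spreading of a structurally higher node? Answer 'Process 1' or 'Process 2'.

Process 1 alters [labial], [round], [dorsal], [high], [back]; the lowest common ancestor is Oral (depth 2 from Root).
Process 2: the feature that changes is [voice]; the minimal node is [voice] (depth 3).
Oral is closer to Root than [voice], so Process 1 spreads the higher node.

Process 1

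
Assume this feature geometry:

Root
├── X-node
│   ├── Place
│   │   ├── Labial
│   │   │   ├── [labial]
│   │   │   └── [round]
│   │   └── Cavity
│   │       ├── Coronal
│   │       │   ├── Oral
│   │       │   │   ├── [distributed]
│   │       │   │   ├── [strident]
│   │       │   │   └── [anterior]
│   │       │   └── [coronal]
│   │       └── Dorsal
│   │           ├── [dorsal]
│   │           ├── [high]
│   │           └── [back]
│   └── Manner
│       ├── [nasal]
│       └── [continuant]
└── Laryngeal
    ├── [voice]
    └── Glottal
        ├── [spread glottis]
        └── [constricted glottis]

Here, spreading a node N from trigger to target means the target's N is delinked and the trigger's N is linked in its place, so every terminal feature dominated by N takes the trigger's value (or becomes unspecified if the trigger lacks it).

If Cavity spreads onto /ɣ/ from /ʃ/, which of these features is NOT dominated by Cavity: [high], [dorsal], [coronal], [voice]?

[voice]

The terminals dominated by Cavity are [distributed], [strident], [anterior], [coronal], [dorsal], [high], [back].
Spreading Cavity replaces [dorsal], [coronal], [high] with the trigger's values, since each sits inside the Cavity constituent.
But [voice] is a dependent of Laryngeal, outside Cavity; it is therefore untouched by the spreading.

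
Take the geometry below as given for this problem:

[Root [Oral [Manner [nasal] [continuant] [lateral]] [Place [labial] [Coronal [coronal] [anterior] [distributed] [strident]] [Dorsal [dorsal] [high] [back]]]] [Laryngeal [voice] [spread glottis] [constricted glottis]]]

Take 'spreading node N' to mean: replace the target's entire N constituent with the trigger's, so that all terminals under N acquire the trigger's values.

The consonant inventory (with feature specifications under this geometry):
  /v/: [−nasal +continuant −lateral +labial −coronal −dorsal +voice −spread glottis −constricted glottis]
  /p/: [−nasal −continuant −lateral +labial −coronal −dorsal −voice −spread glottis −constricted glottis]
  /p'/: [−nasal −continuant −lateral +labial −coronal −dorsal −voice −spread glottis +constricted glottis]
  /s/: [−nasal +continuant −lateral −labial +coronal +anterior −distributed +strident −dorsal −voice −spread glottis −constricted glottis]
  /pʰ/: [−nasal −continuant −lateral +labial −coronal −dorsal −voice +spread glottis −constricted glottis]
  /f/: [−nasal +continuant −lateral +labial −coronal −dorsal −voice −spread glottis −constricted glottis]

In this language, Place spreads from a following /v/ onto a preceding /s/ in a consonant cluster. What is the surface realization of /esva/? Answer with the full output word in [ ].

The Place node dominates the terminals [labial], [coronal], [anterior], [distributed], [strident], [dorsal], [high], [back].
The target acquires /v/'s values for everything under Place — [+labial], [−coronal], [−dorsal] — while keeping its own [nasal], [continuant], [lateral], ….
The resulting bundle matches /f/ in the inventory; substituting it for /s/ gives [efva].

[efva]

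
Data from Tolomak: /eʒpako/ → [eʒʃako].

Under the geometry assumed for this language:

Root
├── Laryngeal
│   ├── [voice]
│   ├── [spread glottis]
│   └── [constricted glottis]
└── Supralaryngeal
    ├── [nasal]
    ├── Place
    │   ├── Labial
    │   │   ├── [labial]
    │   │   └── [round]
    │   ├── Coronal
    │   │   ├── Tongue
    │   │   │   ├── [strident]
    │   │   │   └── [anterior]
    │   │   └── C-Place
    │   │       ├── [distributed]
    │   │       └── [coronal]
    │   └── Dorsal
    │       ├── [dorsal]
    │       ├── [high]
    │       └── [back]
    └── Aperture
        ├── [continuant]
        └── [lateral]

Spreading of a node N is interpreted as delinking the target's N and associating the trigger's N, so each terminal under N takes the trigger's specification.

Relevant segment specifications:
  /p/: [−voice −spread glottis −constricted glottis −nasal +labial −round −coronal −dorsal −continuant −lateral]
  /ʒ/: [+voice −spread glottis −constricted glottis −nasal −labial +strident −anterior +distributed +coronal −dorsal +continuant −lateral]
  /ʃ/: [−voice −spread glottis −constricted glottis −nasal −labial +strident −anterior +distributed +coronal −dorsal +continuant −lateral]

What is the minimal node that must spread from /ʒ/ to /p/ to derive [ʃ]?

/p/ and [ʃ] differ in [continuant], [labial], [round], [coronal], [anterior], [distributed], [strident]; every other specified feature is identical.
In this geometry the lowest node dominating all of them is Supralaryngeal: every daughter of Supralaryngeal dominates only a proper subset, so no lower node suffices.
Delinking /p/'s Supralaryngeal and associating /ʒ/'s Supralaryngeal gives precisely the feature bundle of [ʃ].
Had Root spread, [voice] would have taken /ʒ/'s value; it stays as in /p/, confirming the spreading constituent is exactly Supralaryngeal.

Supralaryngeal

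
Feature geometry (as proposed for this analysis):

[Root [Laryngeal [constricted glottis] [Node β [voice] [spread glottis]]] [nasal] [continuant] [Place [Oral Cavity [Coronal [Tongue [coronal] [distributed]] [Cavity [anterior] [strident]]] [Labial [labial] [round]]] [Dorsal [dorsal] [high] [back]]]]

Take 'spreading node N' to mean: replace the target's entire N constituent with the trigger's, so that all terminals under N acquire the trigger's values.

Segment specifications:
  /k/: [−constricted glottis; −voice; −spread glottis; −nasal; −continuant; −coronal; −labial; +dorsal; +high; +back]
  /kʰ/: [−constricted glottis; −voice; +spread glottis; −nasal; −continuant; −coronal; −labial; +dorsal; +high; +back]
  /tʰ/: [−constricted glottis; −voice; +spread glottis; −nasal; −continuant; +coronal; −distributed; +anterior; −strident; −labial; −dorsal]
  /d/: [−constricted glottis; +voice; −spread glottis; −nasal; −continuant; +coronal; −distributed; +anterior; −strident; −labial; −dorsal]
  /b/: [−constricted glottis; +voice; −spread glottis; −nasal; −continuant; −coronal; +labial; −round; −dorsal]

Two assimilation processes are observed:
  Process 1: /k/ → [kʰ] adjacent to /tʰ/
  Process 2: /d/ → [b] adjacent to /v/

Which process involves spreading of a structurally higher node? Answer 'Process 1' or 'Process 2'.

Process 2

Process 1: the feature that changes is [spread glottis]; the minimal node is [spread glottis] (depth 3).
In Process 2, [labial], [round], [coronal], [anterior], [distributed], [strident] change, so the minimal spreading node is Oral Cavity at depth 2.
Depth 2 < depth 3; Process 2 involves the structurally higher constituent Oral Cavity.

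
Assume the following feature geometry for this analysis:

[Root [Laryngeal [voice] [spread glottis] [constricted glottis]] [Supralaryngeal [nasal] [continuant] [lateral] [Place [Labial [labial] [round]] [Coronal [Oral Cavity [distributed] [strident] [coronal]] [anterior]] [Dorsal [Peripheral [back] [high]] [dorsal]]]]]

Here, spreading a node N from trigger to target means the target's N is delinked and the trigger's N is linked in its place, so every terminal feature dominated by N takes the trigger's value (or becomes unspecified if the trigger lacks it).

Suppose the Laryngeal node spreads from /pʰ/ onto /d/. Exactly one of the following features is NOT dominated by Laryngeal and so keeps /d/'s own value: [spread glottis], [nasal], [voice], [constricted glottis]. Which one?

Under this geometry, Laryngeal contains [voice], [spread glottis], [constricted glottis].
Of the listed options, [spread glottis], [constricted glottis], [voice] are among these and would be overwritten by spreading Laryngeal.
But [nasal] is a dependent of Supralaryngeal, outside Laryngeal; it is therefore untouched by the spreading.

[nasal]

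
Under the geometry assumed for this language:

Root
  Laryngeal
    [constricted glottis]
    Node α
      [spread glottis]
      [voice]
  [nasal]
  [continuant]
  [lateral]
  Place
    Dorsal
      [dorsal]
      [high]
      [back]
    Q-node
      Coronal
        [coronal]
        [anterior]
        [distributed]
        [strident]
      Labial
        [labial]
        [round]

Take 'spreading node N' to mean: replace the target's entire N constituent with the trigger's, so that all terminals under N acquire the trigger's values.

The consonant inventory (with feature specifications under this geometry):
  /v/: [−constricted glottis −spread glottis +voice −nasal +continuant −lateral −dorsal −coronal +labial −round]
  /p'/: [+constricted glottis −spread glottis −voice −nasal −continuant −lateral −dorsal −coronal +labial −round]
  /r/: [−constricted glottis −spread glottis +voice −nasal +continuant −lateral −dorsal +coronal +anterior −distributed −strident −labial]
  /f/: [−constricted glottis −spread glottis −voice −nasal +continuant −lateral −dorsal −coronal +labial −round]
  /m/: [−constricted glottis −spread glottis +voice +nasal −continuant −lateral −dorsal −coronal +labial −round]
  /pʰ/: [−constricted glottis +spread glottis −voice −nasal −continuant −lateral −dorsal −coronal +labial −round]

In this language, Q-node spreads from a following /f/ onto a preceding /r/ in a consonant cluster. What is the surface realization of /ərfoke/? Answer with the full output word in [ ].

Terminals under Q-node in this geometry: [coronal], [anterior], [distributed], [strident], [labial], [round].
After delinking /r/'s Q-node and linking /f/'s, the affected terminals become [−coronal], [+labial], [−round]; [constricted glottis], [spread glottis], [voice], … (outside Q-node) are retained from /r/.
The resulting bundle matches /v/ in the inventory; substituting it for /r/ gives [əvfoke].

[əvfoke]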